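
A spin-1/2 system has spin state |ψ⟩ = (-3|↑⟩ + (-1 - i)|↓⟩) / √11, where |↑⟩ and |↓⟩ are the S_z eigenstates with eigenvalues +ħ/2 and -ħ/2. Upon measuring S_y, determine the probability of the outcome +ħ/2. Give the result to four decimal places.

0.7727

|+y⟩ = (|↑⟩ + i|↓⟩)/√2, so ⟨+y|ψ⟩ = (-4 + i) / (√2·√11).
P = |-4 + i|² / 22 = 17/22.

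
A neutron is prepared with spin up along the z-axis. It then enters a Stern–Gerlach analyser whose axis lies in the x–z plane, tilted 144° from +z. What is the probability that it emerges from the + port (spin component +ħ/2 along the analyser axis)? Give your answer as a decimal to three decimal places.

0.095

For spin-½, the probability of finding spin-up along an axis at angle θ to the initial spin direction is cos²(θ/2); spin-down is sin²(θ/2).
θ = 144°, so P = cos²(72°) ≈ 0.095.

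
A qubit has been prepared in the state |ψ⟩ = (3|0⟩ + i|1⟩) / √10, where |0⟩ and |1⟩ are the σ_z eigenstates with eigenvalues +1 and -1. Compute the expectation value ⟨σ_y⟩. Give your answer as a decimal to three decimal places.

⟨σ_y⟩ = 2 Im(a* b)/(|a|²+|b|²) with a = 3, b = i.
a* b = 3i, so ⟨σ_y⟩ = 6/10.

0.600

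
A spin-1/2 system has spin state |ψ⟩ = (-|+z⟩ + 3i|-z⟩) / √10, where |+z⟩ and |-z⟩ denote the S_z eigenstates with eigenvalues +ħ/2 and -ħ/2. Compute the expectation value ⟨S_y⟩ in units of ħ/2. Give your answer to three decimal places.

⟨σ_y⟩ = 2 Im(a* b)/(|a|²+|b|²) with a = -1, b = 3i.
a* b = -3i, so ⟨σ_y⟩ = -6/10.
⟨S_y⟩ = (ħ/2)·⟨σ_y⟩.

-0.600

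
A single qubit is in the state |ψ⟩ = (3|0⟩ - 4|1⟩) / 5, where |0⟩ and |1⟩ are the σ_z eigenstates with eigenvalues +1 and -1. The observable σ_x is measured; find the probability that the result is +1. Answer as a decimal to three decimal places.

0.020

|+x⟩ = (|0⟩ + |1⟩)/√2, so ⟨+x|ψ⟩ = (-1) / (√2·5).
P = |-1|² / 50 = 1/50.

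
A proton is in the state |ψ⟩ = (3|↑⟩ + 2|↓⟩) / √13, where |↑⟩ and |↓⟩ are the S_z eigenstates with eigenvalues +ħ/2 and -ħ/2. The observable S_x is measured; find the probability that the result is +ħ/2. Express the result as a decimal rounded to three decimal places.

|+x⟩ = (|↑⟩ + |↓⟩)/√2, so ⟨+x|ψ⟩ = (5) / (√2·√13).
P = |5|² / 26 = 25/26.

0.962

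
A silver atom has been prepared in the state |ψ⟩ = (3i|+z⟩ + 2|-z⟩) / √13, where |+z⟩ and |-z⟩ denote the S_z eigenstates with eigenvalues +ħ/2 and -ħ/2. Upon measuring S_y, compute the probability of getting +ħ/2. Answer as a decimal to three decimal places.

0.038

|+y⟩ = (|+z⟩ + i|-z⟩)/√2, so ⟨+y|ψ⟩ = (i) / (√2·√13).
P = |i|² / 26 = 1/26.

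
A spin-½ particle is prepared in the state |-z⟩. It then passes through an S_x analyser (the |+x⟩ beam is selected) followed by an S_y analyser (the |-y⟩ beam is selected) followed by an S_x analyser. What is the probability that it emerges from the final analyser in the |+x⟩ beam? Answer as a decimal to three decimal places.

0.125

First analyser (S_x): from |-z⟩, P(|+x⟩) = 1/2.
After stage 1 the state is |+x⟩; P(|-y⟩) = |⟨-y|+x⟩|² = 1/2.
After stage 2 the state is |-y⟩; P(|+x⟩) = |⟨+x|-y⟩|² = 1/2.
Joint probability = 1/2 × 1/2 × 1/2 = 0.125.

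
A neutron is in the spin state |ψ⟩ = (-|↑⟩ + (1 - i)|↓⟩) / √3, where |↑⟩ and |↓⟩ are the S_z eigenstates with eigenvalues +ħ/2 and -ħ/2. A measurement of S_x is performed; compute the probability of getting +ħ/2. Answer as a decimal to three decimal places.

0.167

|+x⟩ = (|↑⟩ + |↓⟩)/√2, so ⟨+x|ψ⟩ = (-i) / (√2·√3).
P = |-i|² / 6 = 1/6.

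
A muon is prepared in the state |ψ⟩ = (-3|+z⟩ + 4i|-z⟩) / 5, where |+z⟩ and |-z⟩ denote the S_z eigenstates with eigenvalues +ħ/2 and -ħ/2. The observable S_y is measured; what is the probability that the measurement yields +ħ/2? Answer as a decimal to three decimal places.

0.020

|+y⟩ = (|+z⟩ + i|-z⟩)/√2, so ⟨+y|ψ⟩ = (1) / (√2·5).
P = |1|² / 50 = 1/50.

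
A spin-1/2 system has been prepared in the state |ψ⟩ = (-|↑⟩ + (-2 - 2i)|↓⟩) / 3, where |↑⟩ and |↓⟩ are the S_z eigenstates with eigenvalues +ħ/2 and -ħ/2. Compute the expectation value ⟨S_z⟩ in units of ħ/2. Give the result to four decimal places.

⟨σ_z⟩ = |a|² - |b|² divided by |a|²+|b|², with a, b the |↑⟩, |↓⟩ amplitudes.
= (1 - 8)/9 = -7/9.
⟨S_z⟩ = (ħ/2)·⟨σ_z⟩.

-0.7778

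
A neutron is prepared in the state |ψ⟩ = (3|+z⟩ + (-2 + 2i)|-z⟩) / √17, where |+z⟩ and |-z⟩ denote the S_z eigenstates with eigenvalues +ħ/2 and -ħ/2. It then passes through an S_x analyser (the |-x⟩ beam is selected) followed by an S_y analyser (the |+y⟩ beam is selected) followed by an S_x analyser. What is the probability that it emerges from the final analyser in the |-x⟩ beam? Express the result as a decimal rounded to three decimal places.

First analyser (S_x): P(|-x⟩) = |⟨-x|ψ⟩|² = 29/34.
After stage 1 the state is |-x⟩; P(|+y⟩) = |⟨+y|-x⟩|² = 1/2.
After stage 2 the state is |+y⟩; P(|-x⟩) = |⟨-x|+y⟩|² = 1/2.
Joint probability = 29/34 × 1/2 × 1/2 = 0.213.

0.213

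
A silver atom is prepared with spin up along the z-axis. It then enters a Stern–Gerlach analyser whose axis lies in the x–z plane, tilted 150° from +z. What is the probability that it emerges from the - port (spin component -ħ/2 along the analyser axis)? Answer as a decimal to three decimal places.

For spin-½, the probability of finding spin-up along an axis at angle θ to the initial spin direction is cos²(θ/2); spin-down is sin²(θ/2).
θ = 150°, so P = sin²(75°) ≈ 0.933.

0.933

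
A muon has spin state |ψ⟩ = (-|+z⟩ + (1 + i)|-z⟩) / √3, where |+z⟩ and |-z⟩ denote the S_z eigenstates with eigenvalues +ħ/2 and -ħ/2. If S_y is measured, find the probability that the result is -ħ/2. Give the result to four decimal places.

0.8333

|-y⟩ = (|+z⟩ - i|-z⟩)/√2, so ⟨-y|ψ⟩ = (-2 + i) / (√2·√3).
P = |-2 + i|² / 6 = 5/6.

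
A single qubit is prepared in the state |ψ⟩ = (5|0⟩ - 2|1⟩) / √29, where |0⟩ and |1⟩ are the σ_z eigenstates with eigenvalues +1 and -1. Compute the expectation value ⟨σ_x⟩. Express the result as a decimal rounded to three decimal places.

-0.690

⟨σ_x⟩ = 2 Re(a* b)/(|a|²+|b|²) with a = 5, b = -2.
a* b = -10, so ⟨σ_x⟩ = -20/29.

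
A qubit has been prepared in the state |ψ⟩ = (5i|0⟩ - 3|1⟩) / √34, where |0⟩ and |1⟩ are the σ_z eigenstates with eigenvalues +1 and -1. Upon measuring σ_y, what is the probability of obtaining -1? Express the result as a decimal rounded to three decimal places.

0.059

|-y⟩ = (|0⟩ - i|1⟩)/√2, so ⟨-y|ψ⟩ = (2i) / (√2·√34).
P = |2i|² / 68 = 4/68.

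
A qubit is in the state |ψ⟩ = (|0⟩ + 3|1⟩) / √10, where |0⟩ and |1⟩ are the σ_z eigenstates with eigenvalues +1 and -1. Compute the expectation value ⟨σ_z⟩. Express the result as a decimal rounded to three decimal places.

-0.800

⟨σ_z⟩ = |a|² - |b|² divided by |a|²+|b|², with a, b the |0⟩, |1⟩ amplitudes.
= (1 - 9)/10 = -8/10.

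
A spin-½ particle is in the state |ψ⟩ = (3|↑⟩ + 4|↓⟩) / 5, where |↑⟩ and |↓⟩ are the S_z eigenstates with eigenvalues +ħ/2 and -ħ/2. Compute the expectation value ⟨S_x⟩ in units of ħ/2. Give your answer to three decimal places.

⟨σ_x⟩ = 2 Re(a* b)/(|a|²+|b|²) with a = 3, b = 4.
a* b = 12, so ⟨σ_x⟩ = 24/25.
⟨S_x⟩ = (ħ/2)·⟨σ_x⟩.

0.960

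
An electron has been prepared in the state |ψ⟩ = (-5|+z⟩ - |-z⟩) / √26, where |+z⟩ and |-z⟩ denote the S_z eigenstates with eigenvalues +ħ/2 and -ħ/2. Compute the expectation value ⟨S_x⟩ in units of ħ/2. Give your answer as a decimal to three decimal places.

0.385

⟨σ_x⟩ = 2 Re(a* b)/(|a|²+|b|²) with a = -5, b = -1.
a* b = 5, so ⟨σ_x⟩ = 10/26.
⟨S_x⟩ = (ħ/2)·⟨σ_x⟩.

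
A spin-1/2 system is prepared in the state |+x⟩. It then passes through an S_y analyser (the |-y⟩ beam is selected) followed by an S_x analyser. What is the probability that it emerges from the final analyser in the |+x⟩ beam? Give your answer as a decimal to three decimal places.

0.250

First analyser (S_y): from |+x⟩, P(|-y⟩) = 1/2.
After stage 1 the state is |-y⟩; P(|+x⟩) = |⟨+x|-y⟩|² = 1/2.
Joint probability = 1/2 × 1/2 = 0.250.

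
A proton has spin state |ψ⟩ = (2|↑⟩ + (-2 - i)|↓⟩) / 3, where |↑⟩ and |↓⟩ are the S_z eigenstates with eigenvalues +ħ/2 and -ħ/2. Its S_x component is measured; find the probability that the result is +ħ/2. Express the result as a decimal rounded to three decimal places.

0.056

|+x⟩ = (|↑⟩ + |↓⟩)/√2, so ⟨+x|ψ⟩ = (-i) / (√2·3).
P = |-i|² / 18 = 1/18.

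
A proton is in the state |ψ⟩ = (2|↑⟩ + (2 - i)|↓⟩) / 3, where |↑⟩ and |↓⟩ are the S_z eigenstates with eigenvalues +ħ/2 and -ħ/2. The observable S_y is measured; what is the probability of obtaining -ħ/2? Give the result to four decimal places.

0.7222

|-y⟩ = (|↑⟩ - i|↓⟩)/√2, so ⟨-y|ψ⟩ = (3 + 2i) / (√2·3).
P = |3 + 2i|² / 18 = 13/18.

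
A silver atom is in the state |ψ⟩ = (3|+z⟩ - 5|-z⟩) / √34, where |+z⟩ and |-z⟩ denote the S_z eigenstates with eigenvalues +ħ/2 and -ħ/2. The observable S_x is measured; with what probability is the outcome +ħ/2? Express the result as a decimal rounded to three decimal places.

0.059

|+x⟩ = (|+z⟩ + |-z⟩)/√2, so ⟨+x|ψ⟩ = (-2) / (√2·√34).
P = |-2|² / 68 = 4/68.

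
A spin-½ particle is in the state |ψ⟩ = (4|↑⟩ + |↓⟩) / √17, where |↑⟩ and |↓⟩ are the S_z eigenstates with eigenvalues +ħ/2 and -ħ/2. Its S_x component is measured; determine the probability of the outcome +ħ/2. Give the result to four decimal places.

0.7353

|+x⟩ = (|↑⟩ + |↓⟩)/√2, so ⟨+x|ψ⟩ = (5) / (√2·√17).
P = |5|² / 34 = 25/34.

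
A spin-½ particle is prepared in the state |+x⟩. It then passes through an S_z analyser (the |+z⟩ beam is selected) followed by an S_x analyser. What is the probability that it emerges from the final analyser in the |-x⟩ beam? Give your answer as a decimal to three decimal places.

0.250

First analyser (S_z): from |+x⟩, P(|+z⟩) = 1/2.
After stage 1 the state is |+z⟩; P(|-x⟩) = |⟨-x|+z⟩|² = 1/2.
Joint probability = 1/2 × 1/2 = 0.250.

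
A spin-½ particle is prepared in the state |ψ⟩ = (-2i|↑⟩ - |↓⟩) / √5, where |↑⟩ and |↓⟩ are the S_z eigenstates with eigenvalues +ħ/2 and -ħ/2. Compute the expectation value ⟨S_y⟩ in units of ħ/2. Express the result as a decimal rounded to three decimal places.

⟨σ_y⟩ = 2 Im(a* b)/(|a|²+|b|²) with a = -2i, b = -1.
a* b = -2i, so ⟨σ_y⟩ = -4/5.
⟨S_y⟩ = (ħ/2)·⟨σ_y⟩.

-0.800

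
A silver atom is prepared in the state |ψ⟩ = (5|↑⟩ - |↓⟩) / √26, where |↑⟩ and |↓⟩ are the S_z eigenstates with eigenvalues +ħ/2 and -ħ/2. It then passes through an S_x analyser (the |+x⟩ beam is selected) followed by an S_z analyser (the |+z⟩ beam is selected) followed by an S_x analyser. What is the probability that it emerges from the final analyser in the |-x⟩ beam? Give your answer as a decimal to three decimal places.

First analyser (S_x): P(|+x⟩) = |⟨+x|ψ⟩|² = 16/52.
After stage 1 the state is |+x⟩; P(|+z⟩) = |⟨+z|+x⟩|² = 1/2.
After stage 2 the state is |+z⟩; P(|-x⟩) = |⟨-x|+z⟩|² = 1/2.
Joint probability = 16/52 × 1/2 × 1/2 = 0.077.

0.077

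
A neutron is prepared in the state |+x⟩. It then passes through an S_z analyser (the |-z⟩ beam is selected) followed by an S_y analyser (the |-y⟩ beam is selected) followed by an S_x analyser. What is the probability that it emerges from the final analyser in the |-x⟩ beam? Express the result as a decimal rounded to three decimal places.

First analyser (S_z): from |+x⟩, P(|-z⟩) = 1/2.
After stage 1 the state is |-z⟩; P(|-y⟩) = |⟨-y|-z⟩|² = 1/2.
After stage 2 the state is |-y⟩; P(|-x⟩) = |⟨-x|-y⟩|² = 1/2.
Joint probability = 1/2 × 1/2 × 1/2 = 0.125.

0.125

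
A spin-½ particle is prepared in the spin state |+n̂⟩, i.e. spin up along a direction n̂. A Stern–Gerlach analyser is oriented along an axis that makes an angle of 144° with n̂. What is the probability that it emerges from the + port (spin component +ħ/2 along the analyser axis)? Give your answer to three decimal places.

For spin-½, the probability of finding spin-up along an axis at angle θ to the initial spin direction is cos²(θ/2); spin-down is sin²(θ/2).
θ = 144°, so P = cos²(72°) ≈ 0.095.

0.095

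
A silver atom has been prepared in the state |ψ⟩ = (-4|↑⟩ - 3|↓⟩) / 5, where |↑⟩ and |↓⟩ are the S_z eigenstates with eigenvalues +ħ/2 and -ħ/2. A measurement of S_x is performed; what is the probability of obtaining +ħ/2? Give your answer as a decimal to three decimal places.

0.980

|+x⟩ = (|↑⟩ + |↓⟩)/√2, so ⟨+x|ψ⟩ = (-7) / (√2·5).
P = |-7|² / 50 = 49/50.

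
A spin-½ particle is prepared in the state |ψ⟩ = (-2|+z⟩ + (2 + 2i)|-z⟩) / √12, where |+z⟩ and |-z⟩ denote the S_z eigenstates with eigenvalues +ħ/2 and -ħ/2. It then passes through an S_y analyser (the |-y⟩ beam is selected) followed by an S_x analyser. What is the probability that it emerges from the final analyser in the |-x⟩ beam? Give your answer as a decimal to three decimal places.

First analyser (S_y): P(|-y⟩) = |⟨-y|ψ⟩|² = 20/24.
After stage 1 the state is |-y⟩; P(|-x⟩) = |⟨-x|-y⟩|² = 1/2.
Joint probability = 20/24 × 1/2 = 0.417.

0.417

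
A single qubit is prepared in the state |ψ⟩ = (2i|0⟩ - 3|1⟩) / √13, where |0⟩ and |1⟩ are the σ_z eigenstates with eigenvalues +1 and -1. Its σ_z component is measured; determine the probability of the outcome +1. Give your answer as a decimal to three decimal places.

The +1 outcome corresponds to |0⟩. Its amplitude in |ψ⟩ is 2i/√13.
P = |2i|² / 13 = 4/13.

0.308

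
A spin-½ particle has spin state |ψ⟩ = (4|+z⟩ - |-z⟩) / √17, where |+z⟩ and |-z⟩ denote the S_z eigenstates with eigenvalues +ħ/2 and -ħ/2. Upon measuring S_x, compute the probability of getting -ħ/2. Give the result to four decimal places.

0.7353

|-x⟩ = (|+z⟩ - |-z⟩)/√2, so ⟨-x|ψ⟩ = (5) / (√2·√17).
P = |5|² / 34 = 25/34.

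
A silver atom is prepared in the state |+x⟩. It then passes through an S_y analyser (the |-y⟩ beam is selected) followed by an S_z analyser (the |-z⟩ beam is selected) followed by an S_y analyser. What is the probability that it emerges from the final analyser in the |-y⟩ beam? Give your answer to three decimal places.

0.125

First analyser (S_y): from |+x⟩, P(|-y⟩) = 1/2.
After stage 1 the state is |-y⟩; P(|-z⟩) = |⟨-z|-y⟩|² = 1/2.
After stage 2 the state is |-z⟩; P(|-y⟩) = |⟨-y|-z⟩|² = 1/2.
Joint probability = 1/2 × 1/2 × 1/2 = 0.125.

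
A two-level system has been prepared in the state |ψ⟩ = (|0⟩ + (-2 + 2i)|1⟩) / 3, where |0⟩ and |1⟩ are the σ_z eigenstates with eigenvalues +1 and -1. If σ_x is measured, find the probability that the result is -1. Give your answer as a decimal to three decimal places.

|-x⟩ = (|0⟩ - |1⟩)/√2, so ⟨-x|ψ⟩ = (3 - 2i) / (√2·3).
P = |3 - 2i|² / 18 = 13/18.

0.722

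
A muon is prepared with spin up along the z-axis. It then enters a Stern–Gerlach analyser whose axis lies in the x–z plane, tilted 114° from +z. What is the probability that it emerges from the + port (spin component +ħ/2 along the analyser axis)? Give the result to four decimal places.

For spin-½, the probability of finding spin-up along an axis at angle θ to the initial spin direction is cos²(θ/2); spin-down is sin²(θ/2).
θ = 114°, so P = cos²(57°) ≈ 0.2966.

0.2966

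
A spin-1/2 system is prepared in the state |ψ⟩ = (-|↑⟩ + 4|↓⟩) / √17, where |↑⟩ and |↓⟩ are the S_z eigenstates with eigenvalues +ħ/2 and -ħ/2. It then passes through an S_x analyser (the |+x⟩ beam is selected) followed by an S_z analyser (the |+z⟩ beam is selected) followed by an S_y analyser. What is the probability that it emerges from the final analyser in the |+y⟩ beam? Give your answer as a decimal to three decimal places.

0.066

First analyser (S_x): P(|+x⟩) = |⟨+x|ψ⟩|² = 9/34.
After stage 1 the state is |+x⟩; P(|+z⟩) = |⟨+z|+x⟩|² = 1/2.
After stage 2 the state is |+z⟩; P(|+y⟩) = |⟨+y|+z⟩|² = 1/2.
Joint probability = 9/34 × 1/2 × 1/2 = 0.066.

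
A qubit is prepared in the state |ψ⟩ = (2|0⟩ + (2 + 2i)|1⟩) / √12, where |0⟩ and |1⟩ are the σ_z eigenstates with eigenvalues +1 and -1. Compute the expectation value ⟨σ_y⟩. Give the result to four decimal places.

0.6667

⟨σ_y⟩ = 2 Im(a* b)/(|a|²+|b|²) with a = 2, b = (2 + 2i).
a* b = (4 + 4i), so ⟨σ_y⟩ = 8/12.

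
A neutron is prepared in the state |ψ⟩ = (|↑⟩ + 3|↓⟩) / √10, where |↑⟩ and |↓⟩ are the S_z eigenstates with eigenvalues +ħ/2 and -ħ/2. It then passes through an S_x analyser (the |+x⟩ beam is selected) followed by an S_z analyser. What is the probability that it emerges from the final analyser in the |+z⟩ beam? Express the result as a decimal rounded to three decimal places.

0.400

First analyser (S_x): P(|+x⟩) = |⟨+x|ψ⟩|² = 16/20.
After stage 1 the state is |+x⟩; P(|+z⟩) = |⟨+z|+x⟩|² = 1/2.
Joint probability = 16/20 × 1/2 = 0.400.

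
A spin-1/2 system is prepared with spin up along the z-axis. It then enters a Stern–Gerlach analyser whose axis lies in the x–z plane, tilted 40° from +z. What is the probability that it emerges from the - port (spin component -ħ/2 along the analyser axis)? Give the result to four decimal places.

For spin-½, the probability of finding spin-up along an axis at angle θ to the initial spin direction is cos²(θ/2); spin-down is sin²(θ/2).
θ = 40°, so P = sin²(20°) ≈ 0.1170.

0.1170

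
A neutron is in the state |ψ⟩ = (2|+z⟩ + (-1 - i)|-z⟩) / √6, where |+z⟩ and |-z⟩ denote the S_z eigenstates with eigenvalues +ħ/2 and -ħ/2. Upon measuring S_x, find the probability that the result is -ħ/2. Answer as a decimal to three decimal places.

|-x⟩ = (|+z⟩ - |-z⟩)/√2, so ⟨-x|ψ⟩ = (3 + i) / (√2·√6).
P = |3 + i|² / 12 = 10/12.

0.833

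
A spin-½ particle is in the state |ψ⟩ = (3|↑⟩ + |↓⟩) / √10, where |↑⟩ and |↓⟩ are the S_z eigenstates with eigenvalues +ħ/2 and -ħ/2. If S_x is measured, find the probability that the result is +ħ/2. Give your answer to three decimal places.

|+x⟩ = (|↑⟩ + |↓⟩)/√2, so ⟨+x|ψ⟩ = (4) / (√2·√10).
P = |4|² / 20 = 16/20.

0.800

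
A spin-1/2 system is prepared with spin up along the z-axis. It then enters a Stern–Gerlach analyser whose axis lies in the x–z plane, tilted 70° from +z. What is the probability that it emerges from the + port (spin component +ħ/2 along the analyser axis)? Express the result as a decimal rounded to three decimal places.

0.671

For spin-½, the probability of finding spin-up along an axis at angle θ to the initial spin direction is cos²(θ/2); spin-down is sin²(θ/2).
θ = 70°, so P = cos²(35°) ≈ 0.671.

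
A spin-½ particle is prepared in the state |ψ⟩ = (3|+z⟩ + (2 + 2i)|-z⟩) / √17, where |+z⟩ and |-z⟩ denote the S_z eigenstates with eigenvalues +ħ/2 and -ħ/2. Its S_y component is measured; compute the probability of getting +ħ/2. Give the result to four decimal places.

|+y⟩ = (|+z⟩ + i|-z⟩)/√2, so ⟨+y|ψ⟩ = (5 - 2i) / (√2·√17).
P = |5 - 2i|² / 34 = 29/34.

0.8529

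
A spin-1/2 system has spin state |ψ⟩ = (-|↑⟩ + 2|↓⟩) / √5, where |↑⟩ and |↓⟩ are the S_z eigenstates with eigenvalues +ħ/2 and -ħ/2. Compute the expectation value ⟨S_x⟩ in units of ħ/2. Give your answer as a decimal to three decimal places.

-0.800

⟨σ_x⟩ = 2 Re(a* b)/(|a|²+|b|²) with a = -1, b = 2.
a* b = -2, so ⟨σ_x⟩ = -4/5.
⟨S_x⟩ = (ħ/2)·⟨σ_x⟩.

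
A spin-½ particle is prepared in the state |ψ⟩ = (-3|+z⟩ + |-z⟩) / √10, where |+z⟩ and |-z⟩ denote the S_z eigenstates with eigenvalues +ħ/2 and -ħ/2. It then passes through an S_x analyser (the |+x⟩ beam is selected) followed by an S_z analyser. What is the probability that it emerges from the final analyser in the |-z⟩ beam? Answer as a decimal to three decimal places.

First analyser (S_x): P(|+x⟩) = |⟨+x|ψ⟩|² = 4/20.
After stage 1 the state is |+x⟩; P(|-z⟩) = |⟨-z|+x⟩|² = 1/2.
Joint probability = 4/20 × 1/2 = 0.100.

0.100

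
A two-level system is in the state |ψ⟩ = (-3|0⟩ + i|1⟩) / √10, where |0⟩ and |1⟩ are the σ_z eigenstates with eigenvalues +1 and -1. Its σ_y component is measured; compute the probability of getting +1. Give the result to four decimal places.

|+y⟩ = (|0⟩ + i|1⟩)/√2, so ⟨+y|ψ⟩ = (-2) / (√2·√10).
P = |-2|² / 20 = 4/20.

0.2000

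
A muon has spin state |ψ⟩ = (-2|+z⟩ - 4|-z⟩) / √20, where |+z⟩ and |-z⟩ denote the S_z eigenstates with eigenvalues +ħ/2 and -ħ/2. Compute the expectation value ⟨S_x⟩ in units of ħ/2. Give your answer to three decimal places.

⟨σ_x⟩ = 2 Re(a* b)/(|a|²+|b|²) with a = -2, b = -4.
a* b = 8, so ⟨σ_x⟩ = 16/20.
⟨S_x⟩ = (ħ/2)·⟨σ_x⟩.

0.800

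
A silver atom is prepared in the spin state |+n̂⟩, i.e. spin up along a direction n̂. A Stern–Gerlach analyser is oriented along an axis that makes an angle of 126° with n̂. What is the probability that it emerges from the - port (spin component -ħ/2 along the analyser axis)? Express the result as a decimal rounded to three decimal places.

0.794

For spin-½, the probability of finding spin-up along an axis at angle θ to the initial spin direction is cos²(θ/2); spin-down is sin²(θ/2).
θ = 126°, so P = sin²(63°) ≈ 0.794.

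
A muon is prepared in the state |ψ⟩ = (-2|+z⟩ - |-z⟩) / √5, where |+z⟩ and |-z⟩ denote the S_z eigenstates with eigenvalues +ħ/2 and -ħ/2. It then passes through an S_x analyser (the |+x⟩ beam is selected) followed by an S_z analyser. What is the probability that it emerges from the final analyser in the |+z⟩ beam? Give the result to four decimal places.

First analyser (S_x): P(|+x⟩) = |⟨+x|ψ⟩|² = 9/10.
After stage 1 the state is |+x⟩; P(|+z⟩) = |⟨+z|+x⟩|² = 1/2.
Joint probability = 9/10 × 1/2 = 0.4500.

0.4500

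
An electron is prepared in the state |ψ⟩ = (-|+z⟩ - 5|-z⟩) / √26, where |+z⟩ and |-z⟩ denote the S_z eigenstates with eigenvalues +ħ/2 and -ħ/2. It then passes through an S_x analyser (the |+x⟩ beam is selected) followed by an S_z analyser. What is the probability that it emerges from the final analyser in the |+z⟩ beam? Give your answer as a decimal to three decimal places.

First analyser (S_x): P(|+x⟩) = |⟨+x|ψ⟩|² = 36/52.
After stage 1 the state is |+x⟩; P(|+z⟩) = |⟨+z|+x⟩|² = 1/2.
Joint probability = 36/52 × 1/2 = 0.346.

0.346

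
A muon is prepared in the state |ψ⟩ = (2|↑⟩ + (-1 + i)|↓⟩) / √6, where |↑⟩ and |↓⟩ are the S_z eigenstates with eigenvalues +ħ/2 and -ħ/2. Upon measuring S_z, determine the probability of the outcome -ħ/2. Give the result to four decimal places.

The -ħ/2 outcome corresponds to |↓⟩. Its amplitude in |ψ⟩ is (-1 + i)/√6.
P = |-1 + i|² / 6 = 2/6.

0.3333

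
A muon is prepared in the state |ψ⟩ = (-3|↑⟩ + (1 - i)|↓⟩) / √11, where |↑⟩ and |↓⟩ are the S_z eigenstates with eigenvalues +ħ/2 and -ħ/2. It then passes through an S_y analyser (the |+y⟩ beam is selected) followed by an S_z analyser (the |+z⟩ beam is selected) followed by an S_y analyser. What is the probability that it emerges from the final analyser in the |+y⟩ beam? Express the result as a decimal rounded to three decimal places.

0.193

First analyser (S_y): P(|+y⟩) = |⟨+y|ψ⟩|² = 17/22.
After stage 1 the state is |+y⟩; P(|+z⟩) = |⟨+z|+y⟩|² = 1/2.
After stage 2 the state is |+z⟩; P(|+y⟩) = |⟨+y|+z⟩|² = 1/2.
Joint probability = 17/22 × 1/2 × 1/2 = 0.193.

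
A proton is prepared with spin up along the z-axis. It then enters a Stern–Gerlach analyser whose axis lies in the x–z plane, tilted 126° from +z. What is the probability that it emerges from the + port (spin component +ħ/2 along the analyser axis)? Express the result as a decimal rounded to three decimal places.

0.206

For spin-½, the probability of finding spin-up along an axis at angle θ to the initial spin direction is cos²(θ/2); spin-down is sin²(θ/2).
θ = 126°, so P = cos²(63°) ≈ 0.206.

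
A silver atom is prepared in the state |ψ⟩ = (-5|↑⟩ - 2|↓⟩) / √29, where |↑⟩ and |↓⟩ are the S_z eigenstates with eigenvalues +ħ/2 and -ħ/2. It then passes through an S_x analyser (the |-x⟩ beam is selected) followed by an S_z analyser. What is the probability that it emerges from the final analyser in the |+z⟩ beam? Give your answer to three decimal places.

First analyser (S_x): P(|-x⟩) = |⟨-x|ψ⟩|² = 9/58.
After stage 1 the state is |-x⟩; P(|+z⟩) = |⟨+z|-x⟩|² = 1/2.
Joint probability = 9/58 × 1/2 = 0.078.

0.078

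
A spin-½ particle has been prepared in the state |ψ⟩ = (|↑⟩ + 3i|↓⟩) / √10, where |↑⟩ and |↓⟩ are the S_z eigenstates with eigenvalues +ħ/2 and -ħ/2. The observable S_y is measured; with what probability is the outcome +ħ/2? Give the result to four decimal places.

|+y⟩ = (|↑⟩ + i|↓⟩)/√2, so ⟨+y|ψ⟩ = (4) / (√2·√10).
P = |4|² / 20 = 16/20.

0.8000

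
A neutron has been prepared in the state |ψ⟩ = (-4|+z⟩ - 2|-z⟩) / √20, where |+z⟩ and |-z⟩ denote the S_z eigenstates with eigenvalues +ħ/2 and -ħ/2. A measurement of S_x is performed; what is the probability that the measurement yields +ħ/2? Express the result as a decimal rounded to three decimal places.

0.900

|+x⟩ = (|+z⟩ + |-z⟩)/√2, so ⟨+x|ψ⟩ = (-6) / (√2·√20).
P = |-6|² / 40 = 36/40.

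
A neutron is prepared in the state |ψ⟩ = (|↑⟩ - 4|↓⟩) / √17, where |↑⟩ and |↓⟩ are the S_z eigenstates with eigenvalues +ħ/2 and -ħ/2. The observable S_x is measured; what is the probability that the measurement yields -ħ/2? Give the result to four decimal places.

|-x⟩ = (|↑⟩ - |↓⟩)/√2, so ⟨-x|ψ⟩ = (5) / (√2·√17).
P = |5|² / 34 = 25/34.

0.7353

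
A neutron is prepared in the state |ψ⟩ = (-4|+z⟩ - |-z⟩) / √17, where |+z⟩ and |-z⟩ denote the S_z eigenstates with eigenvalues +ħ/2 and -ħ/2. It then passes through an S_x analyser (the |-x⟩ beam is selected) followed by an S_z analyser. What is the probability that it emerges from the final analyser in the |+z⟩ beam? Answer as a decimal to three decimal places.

0.132

First analyser (S_x): P(|-x⟩) = |⟨-x|ψ⟩|² = 9/34.
After stage 1 the state is |-x⟩; P(|+z⟩) = |⟨+z|-x⟩|² = 1/2.
Joint probability = 9/34 × 1/2 = 0.132.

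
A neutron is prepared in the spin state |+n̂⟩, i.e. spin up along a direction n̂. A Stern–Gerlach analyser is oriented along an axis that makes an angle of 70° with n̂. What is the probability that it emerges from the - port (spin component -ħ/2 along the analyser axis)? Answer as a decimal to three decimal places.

0.329

For spin-½, the probability of finding spin-up along an axis at angle θ to the initial spin direction is cos²(θ/2); spin-down is sin²(θ/2).
θ = 70°, so P = sin²(35°) ≈ 0.329.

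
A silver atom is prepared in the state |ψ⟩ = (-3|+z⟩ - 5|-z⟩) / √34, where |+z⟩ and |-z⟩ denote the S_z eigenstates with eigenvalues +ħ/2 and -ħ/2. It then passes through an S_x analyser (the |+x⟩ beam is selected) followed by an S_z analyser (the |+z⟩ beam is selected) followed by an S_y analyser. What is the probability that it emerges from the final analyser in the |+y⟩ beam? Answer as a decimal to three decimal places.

First analyser (S_x): P(|+x⟩) = |⟨+x|ψ⟩|² = 64/68.
After stage 1 the state is |+x⟩; P(|+z⟩) = |⟨+z|+x⟩|² = 1/2.
After stage 2 the state is |+z⟩; P(|+y⟩) = |⟨+y|+z⟩|² = 1/2.
Joint probability = 64/68 × 1/2 × 1/2 = 0.235.

0.235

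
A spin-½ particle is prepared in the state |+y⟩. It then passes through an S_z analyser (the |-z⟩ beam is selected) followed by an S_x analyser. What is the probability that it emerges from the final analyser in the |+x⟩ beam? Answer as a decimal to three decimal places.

First analyser (S_z): from |+y⟩, P(|-z⟩) = 1/2.
After stage 1 the state is |-z⟩; P(|+x⟩) = |⟨+x|-z⟩|² = 1/2.
Joint probability = 1/2 × 1/2 = 0.250.

0.250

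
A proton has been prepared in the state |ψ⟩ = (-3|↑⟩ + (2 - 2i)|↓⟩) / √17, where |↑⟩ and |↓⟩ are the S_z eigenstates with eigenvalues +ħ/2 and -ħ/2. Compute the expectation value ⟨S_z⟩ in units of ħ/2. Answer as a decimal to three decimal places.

0.059

⟨σ_z⟩ = |a|² - |b|² divided by |a|²+|b|², with a, b the |↑⟩, |↓⟩ amplitudes.
= (9 - 8)/17 = 1/17.
⟨S_z⟩ = (ħ/2)·⟨σ_z⟩.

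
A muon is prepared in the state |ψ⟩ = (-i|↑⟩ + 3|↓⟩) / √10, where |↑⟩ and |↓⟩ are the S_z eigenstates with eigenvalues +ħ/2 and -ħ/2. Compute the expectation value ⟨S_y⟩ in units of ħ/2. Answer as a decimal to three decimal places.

⟨σ_y⟩ = 2 Im(a* b)/(|a|²+|b|²) with a = -i, b = 3.
a* b = 3i, so ⟨σ_y⟩ = 6/10.
⟨S_y⟩ = (ħ/2)·⟨σ_y⟩.

0.600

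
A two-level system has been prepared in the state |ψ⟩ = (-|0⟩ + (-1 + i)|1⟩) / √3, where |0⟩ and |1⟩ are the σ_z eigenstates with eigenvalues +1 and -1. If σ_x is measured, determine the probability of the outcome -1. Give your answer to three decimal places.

|-x⟩ = (|0⟩ - |1⟩)/√2, so ⟨-x|ψ⟩ = (-i) / (√2·√3).
P = |-i|² / 6 = 1/6.

0.167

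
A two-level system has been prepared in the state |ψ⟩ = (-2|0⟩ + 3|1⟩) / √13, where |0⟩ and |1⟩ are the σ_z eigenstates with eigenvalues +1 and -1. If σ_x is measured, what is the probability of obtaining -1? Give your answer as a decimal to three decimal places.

|-x⟩ = (|0⟩ - |1⟩)/√2, so ⟨-x|ψ⟩ = (-5) / (√2·√13).
P = |-5|² / 26 = 25/26.

0.962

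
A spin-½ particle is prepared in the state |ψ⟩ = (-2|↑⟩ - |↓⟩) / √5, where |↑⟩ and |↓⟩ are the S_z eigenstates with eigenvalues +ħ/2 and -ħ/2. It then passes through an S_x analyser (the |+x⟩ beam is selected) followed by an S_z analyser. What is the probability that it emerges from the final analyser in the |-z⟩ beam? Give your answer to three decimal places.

0.450

First analyser (S_x): P(|+x⟩) = |⟨+x|ψ⟩|² = 9/10.
After stage 1 the state is |+x⟩; P(|-z⟩) = |⟨-z|+x⟩|² = 1/2.
Joint probability = 9/10 × 1/2 = 0.450.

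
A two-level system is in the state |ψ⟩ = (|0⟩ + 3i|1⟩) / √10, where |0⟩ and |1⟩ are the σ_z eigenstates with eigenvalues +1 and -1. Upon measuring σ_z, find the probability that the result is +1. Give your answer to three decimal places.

The +1 outcome corresponds to |0⟩. Its amplitude in |ψ⟩ is 1/√10.
P = |1|² / 10 = 1/10.

0.100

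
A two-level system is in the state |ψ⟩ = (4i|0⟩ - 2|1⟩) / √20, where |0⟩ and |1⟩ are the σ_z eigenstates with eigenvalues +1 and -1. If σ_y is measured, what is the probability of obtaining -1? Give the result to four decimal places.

|-y⟩ = (|0⟩ - i|1⟩)/√2, so ⟨-y|ψ⟩ = (2i) / (√2·√20).
P = |2i|² / 40 = 4/40.

0.1000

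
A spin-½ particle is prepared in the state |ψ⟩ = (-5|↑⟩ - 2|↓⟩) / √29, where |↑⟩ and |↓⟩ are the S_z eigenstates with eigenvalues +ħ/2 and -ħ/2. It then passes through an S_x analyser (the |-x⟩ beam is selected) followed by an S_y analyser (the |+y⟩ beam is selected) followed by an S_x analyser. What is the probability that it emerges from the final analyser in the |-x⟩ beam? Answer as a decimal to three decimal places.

0.039

First analyser (S_x): P(|-x⟩) = |⟨-x|ψ⟩|² = 9/58.
After stage 1 the state is |-x⟩; P(|+y⟩) = |⟨+y|-x⟩|² = 1/2.
After stage 2 the state is |+y⟩; P(|-x⟩) = |⟨-x|+y⟩|² = 1/2.
Joint probability = 9/58 × 1/2 × 1/2 = 0.039.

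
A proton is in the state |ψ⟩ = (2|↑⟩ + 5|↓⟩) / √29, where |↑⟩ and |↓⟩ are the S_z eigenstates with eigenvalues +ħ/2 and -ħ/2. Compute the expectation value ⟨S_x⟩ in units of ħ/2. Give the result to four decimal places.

⟨σ_x⟩ = 2 Re(a* b)/(|a|²+|b|²) with a = 2, b = 5.
a* b = 10, so ⟨σ_x⟩ = 20/29.
⟨S_x⟩ = (ħ/2)·⟨σ_x⟩.

0.6897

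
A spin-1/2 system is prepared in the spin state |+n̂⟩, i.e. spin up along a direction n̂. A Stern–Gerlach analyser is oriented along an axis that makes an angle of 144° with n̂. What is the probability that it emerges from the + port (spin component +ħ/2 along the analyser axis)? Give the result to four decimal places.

0.0955

For spin-½, the probability of finding spin-up along an axis at angle θ to the initial spin direction is cos²(θ/2); spin-down is sin²(θ/2).
θ = 144°, so P = cos²(72°) ≈ 0.0955.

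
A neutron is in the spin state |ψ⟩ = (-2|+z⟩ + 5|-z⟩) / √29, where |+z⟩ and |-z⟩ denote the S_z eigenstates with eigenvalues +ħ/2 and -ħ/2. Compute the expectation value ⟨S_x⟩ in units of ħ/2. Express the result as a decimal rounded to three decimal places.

-0.690

⟨σ_x⟩ = 2 Re(a* b)/(|a|²+|b|²) with a = -2, b = 5.
a* b = -10, so ⟨σ_x⟩ = -20/29.
⟨S_x⟩ = (ħ/2)·⟨σ_x⟩.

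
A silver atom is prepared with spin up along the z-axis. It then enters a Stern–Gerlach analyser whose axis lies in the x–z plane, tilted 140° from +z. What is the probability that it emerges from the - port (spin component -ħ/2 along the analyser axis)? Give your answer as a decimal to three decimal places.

0.883

For spin-½, the probability of finding spin-up along an axis at angle θ to the initial spin direction is cos²(θ/2); spin-down is sin²(θ/2).
θ = 140°, so P = sin²(70°) ≈ 0.883.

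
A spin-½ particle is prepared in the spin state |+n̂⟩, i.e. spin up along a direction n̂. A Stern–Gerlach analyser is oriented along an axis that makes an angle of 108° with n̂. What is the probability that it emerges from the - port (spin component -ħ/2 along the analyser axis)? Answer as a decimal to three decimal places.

For spin-½, the probability of finding spin-up along an axis at angle θ to the initial spin direction is cos²(θ/2); spin-down is sin²(θ/2).
θ = 108°, so P = sin²(54°) ≈ 0.655.

0.655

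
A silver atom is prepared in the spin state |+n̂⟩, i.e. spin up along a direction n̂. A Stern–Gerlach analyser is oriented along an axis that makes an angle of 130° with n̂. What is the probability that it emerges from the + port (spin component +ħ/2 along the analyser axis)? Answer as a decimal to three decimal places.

For spin-½, the probability of finding spin-up along an axis at angle θ to the initial spin direction is cos²(θ/2); spin-down is sin²(θ/2).
θ = 130°, so P = cos²(65°) ≈ 0.179.

0.179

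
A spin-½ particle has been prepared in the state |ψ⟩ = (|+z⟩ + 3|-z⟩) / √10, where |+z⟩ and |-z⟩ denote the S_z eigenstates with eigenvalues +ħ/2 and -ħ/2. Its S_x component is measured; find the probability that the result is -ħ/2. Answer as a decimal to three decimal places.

|-x⟩ = (|+z⟩ - |-z⟩)/√2, so ⟨-x|ψ⟩ = (-2) / (√2·√10).
P = |-2|² / 20 = 4/20.

0.200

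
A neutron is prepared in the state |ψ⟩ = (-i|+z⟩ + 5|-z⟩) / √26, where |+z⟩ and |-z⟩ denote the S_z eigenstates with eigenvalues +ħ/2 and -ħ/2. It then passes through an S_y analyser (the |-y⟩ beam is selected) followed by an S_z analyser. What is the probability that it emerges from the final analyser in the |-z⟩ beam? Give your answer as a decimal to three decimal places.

0.154

First analyser (S_y): P(|-y⟩) = |⟨-y|ψ⟩|² = 16/52.
After stage 1 the state is |-y⟩; P(|-z⟩) = |⟨-z|-y⟩|² = 1/2.
Joint probability = 16/52 × 1/2 = 0.154.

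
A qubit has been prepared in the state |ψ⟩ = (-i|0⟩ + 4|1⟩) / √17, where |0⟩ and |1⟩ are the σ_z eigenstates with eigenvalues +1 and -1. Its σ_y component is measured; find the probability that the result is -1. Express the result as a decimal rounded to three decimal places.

|-y⟩ = (|0⟩ - i|1⟩)/√2, so ⟨-y|ψ⟩ = (3i) / (√2·√17).
P = |3i|² / 34 = 9/34.

0.265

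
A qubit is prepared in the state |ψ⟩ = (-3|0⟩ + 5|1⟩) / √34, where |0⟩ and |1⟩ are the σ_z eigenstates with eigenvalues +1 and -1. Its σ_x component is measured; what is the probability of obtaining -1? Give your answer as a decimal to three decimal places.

|-x⟩ = (|0⟩ - |1⟩)/√2, so ⟨-x|ψ⟩ = (-8) / (√2·√34).
P = |-8|² / 68 = 64/68.

0.941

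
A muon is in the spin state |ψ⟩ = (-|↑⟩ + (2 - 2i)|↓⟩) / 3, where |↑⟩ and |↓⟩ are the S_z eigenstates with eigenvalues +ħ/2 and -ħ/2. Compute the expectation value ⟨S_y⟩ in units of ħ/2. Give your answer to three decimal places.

0.444

⟨σ_y⟩ = 2 Im(a* b)/(|a|²+|b|²) with a = -1, b = (2 - 2i).
a* b = (-2 + 2i), so ⟨σ_y⟩ = 4/9.
⟨S_y⟩ = (ħ/2)·⟨σ_y⟩.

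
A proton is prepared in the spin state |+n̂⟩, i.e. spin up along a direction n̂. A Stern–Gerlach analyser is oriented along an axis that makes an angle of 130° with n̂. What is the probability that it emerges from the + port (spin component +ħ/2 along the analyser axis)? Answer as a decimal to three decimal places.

For spin-½, the probability of finding spin-up along an axis at angle θ to the initial spin direction is cos²(θ/2); spin-down is sin²(θ/2).
θ = 130°, so P = cos²(65°) ≈ 0.179.

0.179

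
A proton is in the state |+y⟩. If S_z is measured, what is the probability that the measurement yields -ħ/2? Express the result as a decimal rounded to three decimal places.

0.500

In the S_z basis, |+y⟩ = (|+z⟩ + i|-z⟩)/√2 and |-z⟩ = |-z⟩.
|⟨-z|+y⟩|² = 1/2.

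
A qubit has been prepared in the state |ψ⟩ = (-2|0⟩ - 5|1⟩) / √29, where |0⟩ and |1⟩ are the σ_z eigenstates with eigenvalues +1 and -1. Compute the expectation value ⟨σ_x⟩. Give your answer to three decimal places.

0.690

⟨σ_x⟩ = 2 Re(a* b)/(|a|²+|b|²) with a = -2, b = -5.
a* b = 10, so ⟨σ_x⟩ = 20/29.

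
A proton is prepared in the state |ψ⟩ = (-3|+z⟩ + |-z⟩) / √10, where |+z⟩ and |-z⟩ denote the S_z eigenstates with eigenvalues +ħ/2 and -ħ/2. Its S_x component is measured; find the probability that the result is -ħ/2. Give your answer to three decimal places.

0.800

|-x⟩ = (|+z⟩ - |-z⟩)/√2, so ⟨-x|ψ⟩ = (-4) / (√2·√10).
P = |-4|² / 20 = 16/20.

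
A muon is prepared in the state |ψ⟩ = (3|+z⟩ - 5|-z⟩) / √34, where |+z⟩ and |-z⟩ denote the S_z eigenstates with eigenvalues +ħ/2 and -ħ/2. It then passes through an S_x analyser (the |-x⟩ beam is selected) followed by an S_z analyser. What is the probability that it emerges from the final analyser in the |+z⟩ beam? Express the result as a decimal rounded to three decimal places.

0.471

First analyser (S_x): P(|-x⟩) = |⟨-x|ψ⟩|² = 64/68.
After stage 1 the state is |-x⟩; P(|+z⟩) = |⟨+z|-x⟩|² = 1/2.
Joint probability = 64/68 × 1/2 = 0.471.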